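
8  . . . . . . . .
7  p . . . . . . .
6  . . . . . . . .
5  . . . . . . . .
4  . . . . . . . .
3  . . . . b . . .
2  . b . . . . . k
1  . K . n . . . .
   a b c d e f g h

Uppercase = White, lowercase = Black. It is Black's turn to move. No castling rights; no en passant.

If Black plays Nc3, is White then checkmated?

After Nc3: white king on b1; in check: yes, from the black knight on c3.
White has 2 legal replies: Kc2, Kxb2.
In check but a legal move exists → not checkmate.

no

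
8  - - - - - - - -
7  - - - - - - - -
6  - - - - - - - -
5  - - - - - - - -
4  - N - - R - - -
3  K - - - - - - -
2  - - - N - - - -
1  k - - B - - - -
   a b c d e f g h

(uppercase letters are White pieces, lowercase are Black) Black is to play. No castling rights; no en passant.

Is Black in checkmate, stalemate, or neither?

Black to move; black king on a1.
In check: no.
King squares — b1: attacked by Nd2; a2: attacked by Ka3; b2: attacked by Ka3.
Legal moves for Black: none.
Not in check and no legal moves → stalemate.

stalemate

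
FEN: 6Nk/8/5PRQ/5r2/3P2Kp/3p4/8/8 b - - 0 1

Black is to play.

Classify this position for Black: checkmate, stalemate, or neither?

Black to move; black king on h8.
In check: yes, from the white queen on h6.
King squares — g7: attacked by Pf6; h7: attacked by Qh6; g8: attacked by Rg6.
Legal moves for Black: none.
In check with no legal moves → checkmate.

checkmate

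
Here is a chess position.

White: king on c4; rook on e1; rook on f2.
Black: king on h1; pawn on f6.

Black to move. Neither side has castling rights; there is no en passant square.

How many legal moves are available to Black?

Black to move; king on h1.
In check: yes, from the white rook on e1.
Legal moves: none.
Count: 0.

0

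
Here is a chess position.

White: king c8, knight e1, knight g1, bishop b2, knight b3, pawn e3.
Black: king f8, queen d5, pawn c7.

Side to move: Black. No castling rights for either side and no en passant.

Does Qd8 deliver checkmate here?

After Qd8: white king on c8; in check: yes, from the black queen on d8.
White has 2 legal replies: Kxd8, Kb7.
In check but a legal move exists → not checkmate.

no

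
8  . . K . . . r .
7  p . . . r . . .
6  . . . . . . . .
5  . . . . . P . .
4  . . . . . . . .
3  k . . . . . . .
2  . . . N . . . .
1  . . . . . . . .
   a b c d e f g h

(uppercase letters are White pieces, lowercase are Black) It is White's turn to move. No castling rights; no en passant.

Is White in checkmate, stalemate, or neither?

White to move; white king on c8.
In check: yes, from the black rook on g8.
King squares — b7: attacked by Re7; c7: attacked by Re7; d7: attacked by Re7; b8: attacked by Rg8; d8: attacked by Rg8.
Legal moves for White: none.
In check with no legal moves → checkmate.

checkmate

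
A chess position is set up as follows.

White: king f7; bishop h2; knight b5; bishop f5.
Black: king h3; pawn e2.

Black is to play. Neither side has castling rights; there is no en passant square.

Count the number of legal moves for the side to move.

3

Black to move; king on h3.
In check: yes, from the white bishop on f5.
Legal moves: Kh4, Kxh2, Kg2.
Count: 3.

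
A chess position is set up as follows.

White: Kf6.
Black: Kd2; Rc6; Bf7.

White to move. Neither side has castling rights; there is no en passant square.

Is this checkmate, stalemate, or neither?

neither

White to move; white king on f6.
In check: yes, from the black rook on c6.
Legal moves for White: Kg7, Kxf7, Ke7, Kg5, Kf5, Ke5.
White is in check but has 6 legal moves → neither.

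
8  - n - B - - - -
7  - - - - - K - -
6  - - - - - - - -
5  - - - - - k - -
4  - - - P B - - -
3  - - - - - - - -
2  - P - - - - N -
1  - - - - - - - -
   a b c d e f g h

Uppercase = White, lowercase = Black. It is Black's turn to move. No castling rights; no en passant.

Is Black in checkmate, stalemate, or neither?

neither

Black to move; black king on f5.
In check: yes, from the white bishop on e4.
Legal moves for Black: Kg4, Kxe4.
Black is in check but has 2 legal moves → neither.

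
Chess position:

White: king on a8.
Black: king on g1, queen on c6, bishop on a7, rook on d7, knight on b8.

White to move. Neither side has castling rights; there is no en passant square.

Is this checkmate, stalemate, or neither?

White to move; white king on a8.
In check: yes, from the black queen on c6.
King squares — a7: attacked by Rd7; b7: attacked by Qc6; b8: attacked by Ba7.
Legal moves for White: none.
In check with no legal moves → checkmate.

checkmate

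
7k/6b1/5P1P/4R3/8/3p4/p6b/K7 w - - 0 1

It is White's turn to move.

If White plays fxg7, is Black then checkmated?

no

After fxg7: black king on h8; in check: yes, from the white pawn on g7.
Black has 2 legal replies: Kg8, Kh7.
In check but a legal move exists → not checkmate.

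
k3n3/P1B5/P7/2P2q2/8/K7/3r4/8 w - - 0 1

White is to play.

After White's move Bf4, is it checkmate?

no

After Bf4: black king on a8; in check: no.
Black is not in check, so this cannot be checkmate.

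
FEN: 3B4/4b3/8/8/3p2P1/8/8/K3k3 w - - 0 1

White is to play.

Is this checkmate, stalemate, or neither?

neither

White to move; white king on a1.
In check: no.
Legal moves for White: Bxe7, Bc7, Bb6, Ba5+, Kb2, Ka2, Kb1, g5.
White has 8 legal moves and is not in check → neither.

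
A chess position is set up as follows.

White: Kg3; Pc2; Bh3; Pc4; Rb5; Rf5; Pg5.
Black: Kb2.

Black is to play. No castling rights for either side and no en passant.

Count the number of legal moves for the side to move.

Black to move; king on b2.
In check: yes, from the white rook on b5.
Legal moves: Kc3, Ka3, Kxc2, Ka2, Kc1, Ka1.
Count: 6.

6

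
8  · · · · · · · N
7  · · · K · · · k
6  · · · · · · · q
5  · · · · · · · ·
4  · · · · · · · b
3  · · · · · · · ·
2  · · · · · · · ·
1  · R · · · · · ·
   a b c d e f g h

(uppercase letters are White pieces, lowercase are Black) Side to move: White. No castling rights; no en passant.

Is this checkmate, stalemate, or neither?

neither

White to move; white king on d7.
In check: no.
Legal moves for White include: Nf7, Ng6, Ke8, Kc8, Kc7, Rb8, Rb7, Rb6, Rb5, Rb4, Rb3, Rb2, Rh1, Rg1, Rf1, Re1, Rd1, Rc1, ... (list truncated; more exist).
White has legal moves and is not in check → neither.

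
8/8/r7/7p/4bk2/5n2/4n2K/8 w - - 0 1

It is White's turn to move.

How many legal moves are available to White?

White to move; king on h2.
In check: yes, from the black knight on f3.
Legal moves: Kh3, Kg2, Kh1.
Count: 3.

3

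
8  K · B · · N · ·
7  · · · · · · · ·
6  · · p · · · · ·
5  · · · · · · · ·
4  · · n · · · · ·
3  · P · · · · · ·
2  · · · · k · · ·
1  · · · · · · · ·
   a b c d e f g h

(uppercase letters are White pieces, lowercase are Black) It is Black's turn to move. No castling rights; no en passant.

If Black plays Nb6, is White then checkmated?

After Nb6: white king on a8; in check: yes, from the black knight on b6.
White has 3 legal replies: Kb8, Kb7, Ka7.
In check but a legal move exists → not checkmate.

no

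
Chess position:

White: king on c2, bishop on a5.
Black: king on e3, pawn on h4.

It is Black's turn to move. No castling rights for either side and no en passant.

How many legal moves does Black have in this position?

7

Black to move; king on e3.
In check: no.
Legal moves: Kf4, Ke4, Kd4, Kf3, Kf2, Ke2, h3.
Count: 7.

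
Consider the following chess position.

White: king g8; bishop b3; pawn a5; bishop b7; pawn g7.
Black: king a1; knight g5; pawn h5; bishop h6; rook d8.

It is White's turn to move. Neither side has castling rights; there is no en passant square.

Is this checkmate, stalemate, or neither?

checkmate

White to move; white king on g8.
In check: yes, from the black rook on d8.
King squares — f7: attacked by Ng5; g7: own pawn; h7: attacked by Ng5; f8: attacked by Rd8; h8: attacked by Rd8.
Legal moves for White: none.
In check with no legal moves → checkmate.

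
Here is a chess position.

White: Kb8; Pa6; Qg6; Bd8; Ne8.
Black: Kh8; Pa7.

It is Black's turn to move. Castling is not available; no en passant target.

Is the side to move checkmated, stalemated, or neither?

stalemate

Black to move; black king on h8.
In check: no.
King squares — g7: attacked by Qg6; h7: attacked by Qg6; g8: attacked by Qg6.
Legal moves for Black: none.
Not in check and no legal moves → stalemate.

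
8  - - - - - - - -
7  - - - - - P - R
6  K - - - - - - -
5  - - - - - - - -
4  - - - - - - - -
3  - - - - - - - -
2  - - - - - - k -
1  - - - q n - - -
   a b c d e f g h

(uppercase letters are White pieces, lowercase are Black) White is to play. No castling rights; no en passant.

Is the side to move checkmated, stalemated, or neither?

White to move; white king on a6.
In check: no.
Legal moves for White: Rh8, Rg7+, Rh6, Rh5, Rh4, Rh3, Rh2+, Rh1, Kb7, Ka7, Kb6, Kb5, Ka5, f8=Q, f8=R, f8=B, f8=N.
White has 17 legal moves and is not in check → neither.

neither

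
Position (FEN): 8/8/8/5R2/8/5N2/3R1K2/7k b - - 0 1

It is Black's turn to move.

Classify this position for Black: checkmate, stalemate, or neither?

stalemate

Black to move; black king on h1.
In check: no.
King squares — g1: attacked by Kf2; g2: attacked by Kf2; h2: attacked by Nf3.
Legal moves for Black: none.
Not in check and no legal moves → stalemate.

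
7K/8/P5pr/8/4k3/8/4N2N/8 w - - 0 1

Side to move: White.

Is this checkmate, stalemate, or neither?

neither

White to move; white king on h8.
In check: yes, from the black rook on h6.
Legal moves for White: Kg8, Kg7.
White is in check but has 2 legal moves → neither.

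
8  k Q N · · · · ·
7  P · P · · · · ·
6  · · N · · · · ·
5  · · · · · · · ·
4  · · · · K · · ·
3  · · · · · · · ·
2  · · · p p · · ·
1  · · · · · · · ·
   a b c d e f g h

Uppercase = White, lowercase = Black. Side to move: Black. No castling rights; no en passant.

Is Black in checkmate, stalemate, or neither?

Black to move; black king on a8.
In check: yes, from the white queen on b8.
King squares — a7: attacked by Nc6; b7: attacked by Qb8; b8: attacked by Nc6.
Legal moves for Black: none.
In check with no legal moves → checkmate.

checkmate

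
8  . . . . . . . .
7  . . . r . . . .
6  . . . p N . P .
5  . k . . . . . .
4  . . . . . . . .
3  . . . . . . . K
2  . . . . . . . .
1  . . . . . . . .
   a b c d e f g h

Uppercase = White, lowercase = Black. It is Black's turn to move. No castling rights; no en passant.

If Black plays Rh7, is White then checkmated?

After Rh7: white king on h3; in check: yes, from the black rook on h7.
White has 4 legal replies: Kg4, Kg3, Kg2, gxh7.
In check but a legal move exists → not checkmate.

no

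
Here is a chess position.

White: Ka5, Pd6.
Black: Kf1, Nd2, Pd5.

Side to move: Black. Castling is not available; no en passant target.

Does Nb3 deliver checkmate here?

no

After Nb3: white king on a5; in check: yes, from the black knight on b3.
White has 5 legal replies: Kb6, Ka6, Kb5, Kb4, Ka4.
In check but a legal move exists → not checkmate.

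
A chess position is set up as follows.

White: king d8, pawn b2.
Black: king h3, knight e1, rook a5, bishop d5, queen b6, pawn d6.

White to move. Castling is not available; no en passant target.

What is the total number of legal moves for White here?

4

White to move; king on d8.
In check: yes, from the black queen on b6.
Legal moves: Ke8, Kc8, Ke7, Kd7.
Count: 4.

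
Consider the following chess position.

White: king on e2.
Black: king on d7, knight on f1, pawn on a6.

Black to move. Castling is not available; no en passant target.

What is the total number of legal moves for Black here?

Black to move; king on d7.
In check: no.
Legal moves: Ke8, Kd8, Kc8, Ke7, Kc7, Ke6, Kd6, Kc6, Ng3+, Ne3, Nh2, Nd2, a5.
Count: 13.

13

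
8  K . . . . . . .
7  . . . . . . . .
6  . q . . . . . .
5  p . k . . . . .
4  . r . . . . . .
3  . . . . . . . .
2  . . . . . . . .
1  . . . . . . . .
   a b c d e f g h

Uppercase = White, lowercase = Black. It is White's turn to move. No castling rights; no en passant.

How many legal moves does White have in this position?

White to move; king on a8.
In check: no.
Legal moves: none.
Count: 0.

0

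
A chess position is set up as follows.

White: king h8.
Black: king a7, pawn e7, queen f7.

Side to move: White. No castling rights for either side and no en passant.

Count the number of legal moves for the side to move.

0

White to move; king on h8.
In check: no.
Legal moves: none.
Count: 0.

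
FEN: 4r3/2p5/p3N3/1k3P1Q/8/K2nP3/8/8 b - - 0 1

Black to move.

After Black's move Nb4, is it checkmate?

no

After Nb4: white king on a3; in check: no.
White is not in check, so this cannot be checkmate.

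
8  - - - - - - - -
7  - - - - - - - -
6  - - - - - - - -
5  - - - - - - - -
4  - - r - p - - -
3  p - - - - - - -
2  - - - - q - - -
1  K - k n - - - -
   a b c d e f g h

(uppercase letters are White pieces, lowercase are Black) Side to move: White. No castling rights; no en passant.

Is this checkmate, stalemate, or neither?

White to move; white king on a1.
In check: no.
King squares — b1: attacked by Kc1; a2: attacked by Qe2; b2: attacked by Kc1.
Legal moves for White: none.
Not in check and no legal moves → stalemate.

stalemate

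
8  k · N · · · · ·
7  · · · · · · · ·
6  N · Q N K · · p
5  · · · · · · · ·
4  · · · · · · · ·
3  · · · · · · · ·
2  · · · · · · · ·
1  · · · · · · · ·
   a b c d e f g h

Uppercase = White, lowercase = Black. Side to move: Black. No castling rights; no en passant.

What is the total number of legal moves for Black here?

Black to move; king on a8.
In check: yes, from the white queen on c6.
Legal moves: none.
Count: 0.

0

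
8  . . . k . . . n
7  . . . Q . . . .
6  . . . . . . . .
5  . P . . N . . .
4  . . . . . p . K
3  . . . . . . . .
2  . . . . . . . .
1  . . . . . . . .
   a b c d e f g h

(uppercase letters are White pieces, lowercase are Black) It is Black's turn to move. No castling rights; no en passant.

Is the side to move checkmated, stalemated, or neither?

checkmate

Black to move; black king on d8.
In check: yes, from the white queen on d7.
King squares — c7: attacked by Qd7; d7: attacked by Ne5; e7: attacked by Qd7; c8: attacked by Qd7; e8: attacked by Qd7.
Legal moves for Black: none.
In check with no legal moves → checkmate.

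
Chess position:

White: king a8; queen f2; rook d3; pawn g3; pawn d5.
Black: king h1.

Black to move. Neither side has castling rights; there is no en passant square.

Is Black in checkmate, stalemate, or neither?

Black to move; black king on h1.
In check: no.
King squares — g1: attacked by Qf2; g2: attacked by Qf2; h2: attacked by Qf2.
Legal moves for Black: none.
Not in check and no legal moves → stalemate.

stalemate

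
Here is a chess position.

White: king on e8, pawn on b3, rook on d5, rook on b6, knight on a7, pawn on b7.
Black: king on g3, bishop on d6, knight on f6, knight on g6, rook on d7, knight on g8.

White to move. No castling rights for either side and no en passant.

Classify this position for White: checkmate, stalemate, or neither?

White to move; white king on e8.
In check: yes, from the black knight on f6.
King squares — d7: attacked by Nf6; e7: attacked by Bd6; f7: attacked by Rd7; d8: attacked by Rd7; f8: attacked by Bd6.
Legal moves for White: none.
In check with no legal moves → checkmate.

checkmate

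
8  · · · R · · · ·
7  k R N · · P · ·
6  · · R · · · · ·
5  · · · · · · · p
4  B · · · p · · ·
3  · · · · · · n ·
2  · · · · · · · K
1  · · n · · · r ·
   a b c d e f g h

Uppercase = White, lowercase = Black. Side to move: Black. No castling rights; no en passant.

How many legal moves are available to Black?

Black to move; king on a7.
In check: yes, from the white rook on b7.
Legal moves: Kxb7.
Count: 1.

1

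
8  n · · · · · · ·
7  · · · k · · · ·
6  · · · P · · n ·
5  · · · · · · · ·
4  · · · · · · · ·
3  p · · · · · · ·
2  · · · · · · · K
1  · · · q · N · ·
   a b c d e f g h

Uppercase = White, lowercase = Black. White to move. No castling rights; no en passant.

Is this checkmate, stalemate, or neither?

White to move; white king on h2.
In check: no.
Legal moves for White: Kh3, Kg3, Kg2, Kh1, Kg1, Ng3, Ne3, Nd2.
White has 8 legal moves and is not in check → neither.

neither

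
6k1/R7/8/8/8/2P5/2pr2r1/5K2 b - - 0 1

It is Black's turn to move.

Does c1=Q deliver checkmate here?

yes

After c1=Q: white king on f1; in check: yes, from the black queen on c1.
King squares — e1: attacked by Qc1; g1: attacked by Qc1; e2: attacked by Rd2; f2: attacked by Rd2; g2: attacked by Rd2.
White has no legal moves → checkmate.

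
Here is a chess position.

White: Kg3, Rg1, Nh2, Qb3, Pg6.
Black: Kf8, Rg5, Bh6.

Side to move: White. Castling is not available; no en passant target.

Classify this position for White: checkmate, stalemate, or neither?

White to move; white king on g3.
In check: yes, from the black rook on g5.
King squares — f2: available; g2: attacked by Rg5; h2: own knight; f3: available; h3: available; f4: available; g4: attacked by Rg5; h4: available.
Legal moves for White: Kh4, Kf4, Kh3, Kf3, Kf2, Ng4.
White is in check but has 6 legal moves → neither.

neither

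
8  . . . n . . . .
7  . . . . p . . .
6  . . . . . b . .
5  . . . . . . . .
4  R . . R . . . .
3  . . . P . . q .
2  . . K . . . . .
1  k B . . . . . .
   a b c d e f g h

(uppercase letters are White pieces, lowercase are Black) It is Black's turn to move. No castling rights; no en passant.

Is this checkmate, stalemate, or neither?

Black to move; black king on a1.
In check: yes, from the white rook on a4.
King squares — b1: attacked by Kc2; a2: attacked by Bb1; b2: attacked by Kc2.
Legal moves for Black: none.
In check with no legal moves → checkmate.

checkmate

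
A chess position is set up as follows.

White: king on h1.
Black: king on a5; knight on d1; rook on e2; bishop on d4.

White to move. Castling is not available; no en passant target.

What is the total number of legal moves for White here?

White to move; king on h1.
In check: no.
Legal moves: none.
Count: 0.

0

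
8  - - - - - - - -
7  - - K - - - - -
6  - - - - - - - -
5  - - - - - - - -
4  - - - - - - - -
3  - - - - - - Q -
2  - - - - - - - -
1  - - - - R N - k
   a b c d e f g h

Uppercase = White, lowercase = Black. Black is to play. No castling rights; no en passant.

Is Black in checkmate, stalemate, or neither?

Black to move; black king on h1.
In check: no.
King squares — g1: attacked by Qg3; g2: attacked by Qg3; h2: attacked by Nf1.
Legal moves for Black: none.
Not in check and no legal moves → stalemate.

stalemate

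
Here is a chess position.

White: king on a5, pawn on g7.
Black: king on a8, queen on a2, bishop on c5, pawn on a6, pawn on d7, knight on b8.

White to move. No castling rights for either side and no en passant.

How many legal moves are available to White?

0

White to move; king on a5.
In check: yes, from the black queen on a2.
Legal moves: none.
Count: 0.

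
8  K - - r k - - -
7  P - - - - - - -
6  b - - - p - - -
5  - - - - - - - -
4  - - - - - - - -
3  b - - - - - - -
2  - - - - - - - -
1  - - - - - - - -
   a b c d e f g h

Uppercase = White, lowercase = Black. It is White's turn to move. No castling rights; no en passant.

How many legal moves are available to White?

0

White to move; king on a8.
In check: yes, from the black rook on d8.
Legal moves: none.
Count: 0.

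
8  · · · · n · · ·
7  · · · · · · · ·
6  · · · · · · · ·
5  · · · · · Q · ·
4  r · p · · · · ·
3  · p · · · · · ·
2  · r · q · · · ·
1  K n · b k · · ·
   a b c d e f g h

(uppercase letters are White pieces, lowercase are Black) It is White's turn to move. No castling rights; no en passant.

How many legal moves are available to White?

White to move; king on a1.
In check: yes, from the black rook on a4.
Legal moves: none.
Count: 0.

0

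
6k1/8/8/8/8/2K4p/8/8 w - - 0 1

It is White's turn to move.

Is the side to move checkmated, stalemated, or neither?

neither

White to move; white king on c3.
In check: no.
Legal moves for White: Kd4, Kc4, Kb4, Kd3, Kb3, Kd2, Kc2, Kb2.
White has 8 legal moves and is not in check → neither.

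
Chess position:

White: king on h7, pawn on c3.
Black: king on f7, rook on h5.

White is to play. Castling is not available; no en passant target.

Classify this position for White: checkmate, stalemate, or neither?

White to move; white king on h7.
In check: yes, from the black rook on h5.
King squares — g6: attacked by Kf7; h6: attacked by Rh5; g7: attacked by Kf7; g8: attacked by Kf7; h8: attacked by Rh5.
Legal moves for White: none.
In check with no legal moves → checkmate.

checkmate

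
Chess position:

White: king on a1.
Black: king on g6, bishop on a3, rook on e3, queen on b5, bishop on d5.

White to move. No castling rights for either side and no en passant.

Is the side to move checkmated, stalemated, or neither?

stalemate

White to move; white king on a1.
In check: no.
King squares — b1: attacked by Qb5; a2: attacked by Bd5; b2: attacked by Ba3.
Legal moves for White: none.
Not in check and no legal moves → stalemate.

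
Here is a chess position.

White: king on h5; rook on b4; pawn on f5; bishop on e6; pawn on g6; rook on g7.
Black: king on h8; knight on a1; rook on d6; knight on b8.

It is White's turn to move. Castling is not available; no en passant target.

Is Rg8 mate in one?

After Rg8: black king on h8; in check: yes, from the white rook on g8.
King squares — g7: attacked by Rg8; h7: attacked by Pg6; g8: attacked by Be6.
Black has no legal moves → checkmate.

yes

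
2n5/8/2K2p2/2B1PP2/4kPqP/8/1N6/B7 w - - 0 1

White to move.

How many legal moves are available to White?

White to move; king on c6.
In check: no.
Legal moves: Kd7, Kc7, Kb7, Kb5, Bf8, Be7, Ba7, Bd6, Bb6, Bd4, Bb4, Be3, Ba3, Bf2, Bg1, Nc4, Na4, Nd3, Nd1, exf6, e6, h5.
Count: 22.

22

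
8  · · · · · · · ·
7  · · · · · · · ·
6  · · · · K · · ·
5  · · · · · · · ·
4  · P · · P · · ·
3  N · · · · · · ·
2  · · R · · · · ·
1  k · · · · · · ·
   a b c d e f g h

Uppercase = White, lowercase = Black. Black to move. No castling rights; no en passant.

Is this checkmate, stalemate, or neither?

Black to move; black king on a1.
In check: no.
King squares — b1: attacked by Na3; a2: attacked by Rc2; b2: attacked by Rc2.
Legal moves for Black: none.
Not in check and no legal moves → stalemate.

stalemate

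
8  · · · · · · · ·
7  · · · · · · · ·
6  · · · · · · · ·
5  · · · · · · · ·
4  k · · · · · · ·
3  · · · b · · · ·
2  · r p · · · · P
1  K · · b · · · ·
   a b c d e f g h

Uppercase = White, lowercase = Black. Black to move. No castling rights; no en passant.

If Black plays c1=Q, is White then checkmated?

After c1=Q: white king on a1; in check: yes, from the black queen on c1.
King squares — b1: attacked by Qc1; a2: attacked by Rb2; b2: attacked by Qc1.
White has no legal moves → checkmate.

yes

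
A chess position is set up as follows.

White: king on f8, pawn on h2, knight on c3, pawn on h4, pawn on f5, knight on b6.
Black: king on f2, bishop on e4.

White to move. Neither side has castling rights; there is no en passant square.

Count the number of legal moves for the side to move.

White to move; king on f8.
In check: no.
Legal moves: Kg8, Ke8, Kg7, Kf7, Ke7, Nc8, Na8, Nd7, Nbd5, Nc4, Nba4, Ncd5, Nb5, Nxe4+, Nca4, Ne2, Na2, Nd1+, Nb1, f6, h5, h3.
Count: 22.

22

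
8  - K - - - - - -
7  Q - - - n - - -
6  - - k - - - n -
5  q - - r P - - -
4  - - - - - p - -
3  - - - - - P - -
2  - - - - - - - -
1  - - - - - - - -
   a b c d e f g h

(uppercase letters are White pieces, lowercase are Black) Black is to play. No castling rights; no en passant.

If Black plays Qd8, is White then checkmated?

yes

After Qd8: white king on b8; in check: yes, from the black queen on d8.
King squares — a7: own queen; b7: attacked by Kc6; c7: attacked by Kc6; a8: attacked by Qd8; c8: attacked by Ne7.
White has no legal moves → checkmate.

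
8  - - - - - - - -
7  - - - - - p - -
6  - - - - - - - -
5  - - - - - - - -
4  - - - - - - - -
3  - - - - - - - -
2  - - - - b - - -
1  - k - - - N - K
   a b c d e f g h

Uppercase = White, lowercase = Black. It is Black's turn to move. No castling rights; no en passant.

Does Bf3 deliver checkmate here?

no

After Bf3: white king on h1; in check: yes, from the black bishop on f3.
White has 2 legal replies: Kh2, Kg1.
In check but a legal move exists → not checkmate.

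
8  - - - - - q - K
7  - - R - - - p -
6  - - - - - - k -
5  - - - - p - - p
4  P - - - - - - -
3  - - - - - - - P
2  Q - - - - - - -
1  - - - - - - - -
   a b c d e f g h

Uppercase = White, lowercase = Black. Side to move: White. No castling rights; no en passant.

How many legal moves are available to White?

1

White to move; king on h8.
In check: yes, from the black queen on f8.
Legal moves: Qg8.
Count: 1.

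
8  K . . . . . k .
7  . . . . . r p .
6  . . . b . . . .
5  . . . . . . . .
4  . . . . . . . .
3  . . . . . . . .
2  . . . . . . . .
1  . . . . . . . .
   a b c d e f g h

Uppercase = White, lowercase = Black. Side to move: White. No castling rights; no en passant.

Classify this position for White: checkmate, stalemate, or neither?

stalemate

White to move; white king on a8.
In check: no.
King squares — a7: attacked by Rf7; b7: attacked by Rf7; b8: attacked by Bd6.
Legal moves for White: none.
Not in check and no legal moves → stalemate.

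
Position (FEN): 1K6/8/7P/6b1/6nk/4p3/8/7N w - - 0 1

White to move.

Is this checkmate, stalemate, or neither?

White to move; white king on b8.
In check: no.
Legal moves for White: Kc8, Ka8, Kc7, Kb7, Ka7, Ng3, Nf2, h7.
White has 8 legal moves and is not in check → neither.

neither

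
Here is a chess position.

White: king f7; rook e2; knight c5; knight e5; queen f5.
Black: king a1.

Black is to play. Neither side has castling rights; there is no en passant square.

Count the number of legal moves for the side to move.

0

Black to move; king on a1.
In check: no.
Legal moves: none.
Count: 0.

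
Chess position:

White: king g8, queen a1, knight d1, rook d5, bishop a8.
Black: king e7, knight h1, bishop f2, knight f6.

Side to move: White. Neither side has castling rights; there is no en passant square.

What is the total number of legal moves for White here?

White to move; king on g8.
In check: yes, from the black knight on f6.
Legal moves: Kh8, Kg7, Qxf6+.
Count: 3.

3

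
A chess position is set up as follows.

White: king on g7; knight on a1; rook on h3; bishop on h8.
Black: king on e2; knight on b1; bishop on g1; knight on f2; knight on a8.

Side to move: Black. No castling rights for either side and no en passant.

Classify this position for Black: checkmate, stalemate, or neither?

Black to move; black king on e2.
In check: no.
Legal moves for Black: Nc7, Nb6, Ng4, Ne4, Nxh3, Nd3, Nh1, Nd1, Kd2, Kf1, Ke1, Kd1, Bh2, Nc3, Na3, Nd2.
Black has 16 legal moves and is not in check → neither.

neither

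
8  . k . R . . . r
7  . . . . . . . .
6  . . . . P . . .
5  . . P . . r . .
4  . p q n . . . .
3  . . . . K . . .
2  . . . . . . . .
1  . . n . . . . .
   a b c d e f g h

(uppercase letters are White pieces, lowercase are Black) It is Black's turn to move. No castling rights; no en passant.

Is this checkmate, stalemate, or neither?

neither

Black to move; black king on b8.
In check: yes, from the white rook on d8.
Legal moves for Black: Kc7, Kb7, Ka7, Rxd8.
Black is in check but has 4 legal moves → neither.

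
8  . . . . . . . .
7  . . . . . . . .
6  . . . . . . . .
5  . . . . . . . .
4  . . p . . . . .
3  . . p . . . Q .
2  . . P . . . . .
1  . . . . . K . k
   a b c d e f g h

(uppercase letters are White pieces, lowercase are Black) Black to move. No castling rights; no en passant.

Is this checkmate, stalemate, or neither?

stalemate

Black to move; black king on h1.
In check: no.
King squares — g1: attacked by Kf1; g2: attacked by Kf1; h2: attacked by Qg3.
Legal moves for Black: none.
Not in check and no legal moves → stalemate.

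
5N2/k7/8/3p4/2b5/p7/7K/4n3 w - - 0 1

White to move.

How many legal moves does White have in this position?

8

White to move; king on h2.
In check: no.
Legal moves: Nh7, Nd7, Ng6, Ne6, Kh3, Kg3, Kh1, Kg1.
Count: 8.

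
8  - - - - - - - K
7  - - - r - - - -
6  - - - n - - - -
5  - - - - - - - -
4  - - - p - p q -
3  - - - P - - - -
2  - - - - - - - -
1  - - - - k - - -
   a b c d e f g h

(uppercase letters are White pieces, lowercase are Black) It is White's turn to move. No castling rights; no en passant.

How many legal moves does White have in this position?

White to move; king on h8.
In check: no.
Legal moves: none.
Count: 0.

0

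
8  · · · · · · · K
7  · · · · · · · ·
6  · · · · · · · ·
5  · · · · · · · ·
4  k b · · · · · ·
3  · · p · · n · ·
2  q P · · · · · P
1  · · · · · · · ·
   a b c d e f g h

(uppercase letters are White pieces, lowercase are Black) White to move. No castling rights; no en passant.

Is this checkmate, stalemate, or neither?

neither

White to move; white king on h8.
In check: no.
Legal moves for White: Kh7, Kg7, bxc3, h3, b3+, h4.
White has 6 legal moves and is not in check → neither.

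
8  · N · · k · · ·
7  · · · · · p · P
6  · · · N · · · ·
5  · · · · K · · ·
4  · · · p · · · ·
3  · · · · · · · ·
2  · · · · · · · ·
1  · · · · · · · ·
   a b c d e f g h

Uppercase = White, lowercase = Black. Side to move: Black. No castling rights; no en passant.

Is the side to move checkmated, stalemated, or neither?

Black to move; black king on e8.
In check: yes, from the white knight on d6.
Legal moves for Black: Kf8, Kd8, Ke7.
Black is in check but has 3 legal moves → neither.

neither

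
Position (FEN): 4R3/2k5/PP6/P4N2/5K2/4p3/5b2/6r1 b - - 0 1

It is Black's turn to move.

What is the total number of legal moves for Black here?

Black to move; king on c7.
In check: yes, from the white pawn on b6.
Legal moves: Kd7, Kc6.
Count: 2.

2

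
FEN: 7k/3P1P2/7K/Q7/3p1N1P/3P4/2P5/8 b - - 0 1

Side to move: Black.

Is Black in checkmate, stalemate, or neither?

Black to move; black king on h8.
In check: no.
King squares — g7: attacked by Kh6; h7: attacked by Kh6; g8: attacked by Pf7.
Legal moves for Black: none.
Not in check and no legal moves → stalemate.

stalemate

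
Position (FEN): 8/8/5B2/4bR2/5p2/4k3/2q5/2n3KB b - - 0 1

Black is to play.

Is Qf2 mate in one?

yes

After Qf2: white king on g1; in check: yes, from the black queen on f2.
King squares — f1: attacked by Qf2; h1: own bishop; f2: attacked by Ke3; g2: attacked by Qf2; h2: attacked by Qf2.
White has no legal moves → checkmate.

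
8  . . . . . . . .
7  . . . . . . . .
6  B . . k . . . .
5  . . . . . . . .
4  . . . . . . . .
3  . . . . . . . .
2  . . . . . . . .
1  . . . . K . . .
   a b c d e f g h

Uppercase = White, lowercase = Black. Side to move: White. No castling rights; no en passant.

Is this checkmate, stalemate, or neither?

White to move; white king on e1.
In check: no.
Legal moves for White: Bc8, Bb7, Bb5, Bc4, Bd3, Be2, Bf1, Kf2, Ke2, Kd2, Kf1, Kd1.
White has 12 legal moves and is not in check → neither.

neither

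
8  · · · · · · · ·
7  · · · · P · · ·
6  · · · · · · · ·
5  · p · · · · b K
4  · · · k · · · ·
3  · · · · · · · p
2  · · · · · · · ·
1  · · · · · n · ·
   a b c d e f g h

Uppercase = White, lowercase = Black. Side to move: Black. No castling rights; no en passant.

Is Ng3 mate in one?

no

After Ng3: white king on h5; in check: yes, from the black knight on g3.
White has 3 legal replies: Kg6, Kxg5, Kg4.
In check but a legal move exists → not checkmate.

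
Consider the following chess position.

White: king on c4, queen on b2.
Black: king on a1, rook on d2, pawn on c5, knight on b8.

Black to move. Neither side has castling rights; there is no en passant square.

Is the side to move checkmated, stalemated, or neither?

Black to move; black king on a1.
In check: yes, from the white queen on b2.
Legal moves for Black: Kxb2, Rxb2.
Black is in check but has 2 legal moves → neither.

neither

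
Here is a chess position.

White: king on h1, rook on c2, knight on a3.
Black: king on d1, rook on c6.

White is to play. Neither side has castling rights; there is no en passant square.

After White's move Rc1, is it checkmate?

After Rc1: black king on d1; in check: yes, from the white rook on c1.
Black has 4 legal replies: Ke2, Kd2, Kxc1, Rxc1.
In check but a legal move exists → not checkmate.

no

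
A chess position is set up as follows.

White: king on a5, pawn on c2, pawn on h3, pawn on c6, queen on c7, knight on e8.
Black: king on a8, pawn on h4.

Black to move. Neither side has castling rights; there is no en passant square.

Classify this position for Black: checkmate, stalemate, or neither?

stalemate

Black to move; black king on a8.
In check: no.
King squares — a7: attacked by Qc7; b7: attacked by Pc6; b8: attacked by Qc7.
Legal moves for Black: none.
Not in check and no legal moves → stalemate.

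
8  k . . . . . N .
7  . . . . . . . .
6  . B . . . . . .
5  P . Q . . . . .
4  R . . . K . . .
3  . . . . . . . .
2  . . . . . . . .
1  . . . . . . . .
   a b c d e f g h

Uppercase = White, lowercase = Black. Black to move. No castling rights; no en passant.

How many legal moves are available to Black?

2

Black to move; king on a8.
In check: no.
Legal moves: Kb8, Kb7.
Count: 2.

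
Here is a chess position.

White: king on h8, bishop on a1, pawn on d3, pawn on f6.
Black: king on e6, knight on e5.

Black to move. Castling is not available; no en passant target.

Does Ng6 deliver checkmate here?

no

After Ng6: white king on h8; in check: yes, from the black knight on g6.
White has 3 legal replies: Kg8, Kh7, Kg7.
In check but a legal move exists → not checkmate.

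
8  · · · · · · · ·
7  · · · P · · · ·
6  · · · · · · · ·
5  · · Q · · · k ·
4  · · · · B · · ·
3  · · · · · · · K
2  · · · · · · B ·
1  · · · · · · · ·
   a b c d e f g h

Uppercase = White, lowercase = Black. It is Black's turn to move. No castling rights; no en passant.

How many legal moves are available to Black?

Black to move; king on g5.
In check: yes, from the white queen on c5.
Legal moves: Kh6, Kf6, Kf4.
Count: 3.

3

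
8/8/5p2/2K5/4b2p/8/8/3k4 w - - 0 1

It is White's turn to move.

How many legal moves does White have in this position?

6

White to move; king on c5.
In check: no.
Legal moves: Kd6, Kb6, Kb5, Kd4, Kc4, Kb4.
Count: 6.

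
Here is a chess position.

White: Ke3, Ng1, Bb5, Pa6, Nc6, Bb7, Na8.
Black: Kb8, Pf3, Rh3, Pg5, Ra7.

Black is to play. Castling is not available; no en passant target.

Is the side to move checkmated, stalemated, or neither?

checkmate

Black to move; black king on b8.
In check: yes, from the white knight on c6.
King squares — a7: own rook; b7: attacked by Pa6; c7: attacked by Na8; a8: attacked by Bb7; c8: attacked by Bb7.
Legal moves for Black: none.
In check with no legal moves → checkmate.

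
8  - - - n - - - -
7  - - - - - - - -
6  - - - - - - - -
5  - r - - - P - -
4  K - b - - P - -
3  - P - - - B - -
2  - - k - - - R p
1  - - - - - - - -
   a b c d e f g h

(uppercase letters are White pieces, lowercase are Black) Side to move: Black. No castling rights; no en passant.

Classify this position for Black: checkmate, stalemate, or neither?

Black to move; black king on c2.
In check: yes, from the white rook on g2.
King squares — b1: available; c1: available; d1: attacked by Bf3; b2: attacked by Rg2; d2: attacked by Rg2; b3: attacked by Ka4; c3: available; d3: available.
Legal moves for Black: Kd3, Kc3, Kc1, Kb1, Be2.
Black is in check but has 5 legal moves → neither.

neither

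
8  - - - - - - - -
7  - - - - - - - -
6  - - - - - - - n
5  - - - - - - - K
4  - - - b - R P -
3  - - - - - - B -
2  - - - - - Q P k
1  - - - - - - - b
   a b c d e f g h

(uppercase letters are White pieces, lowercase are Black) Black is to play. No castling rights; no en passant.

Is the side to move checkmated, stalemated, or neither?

Black to move; black king on h2.
In check: yes, from the white bishop on g3.
King squares — g1: attacked by Qf2; h1: own bishop; g2: attacked by Qf2; g3: attacked by Qf2; h3: attacked by Pg2.
Legal moves for Black: none.
In check with no legal moves → checkmate.

checkmate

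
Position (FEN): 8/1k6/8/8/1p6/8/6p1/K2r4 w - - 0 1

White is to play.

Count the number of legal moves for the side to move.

White to move; king on a1.
In check: yes, from the black rook on d1.
Legal moves: Kb2, Ka2.
Count: 2.

2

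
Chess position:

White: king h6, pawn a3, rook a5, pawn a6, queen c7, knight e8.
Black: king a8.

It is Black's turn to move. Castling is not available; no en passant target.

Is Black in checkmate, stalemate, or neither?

stalemate

Black to move; black king on a8.
In check: no.
King squares — a7: attacked by Qc7; b7: attacked by Pa6; b8: attacked by Qc7.
Legal moves for Black: none.
Not in check and no legal moves → stalemate.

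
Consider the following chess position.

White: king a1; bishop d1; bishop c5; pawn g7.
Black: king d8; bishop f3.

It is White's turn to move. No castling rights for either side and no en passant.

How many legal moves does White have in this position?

White to move; king on a1.
In check: no.
Legal moves: Bf8, Be7+, Ba7, Bd6, Bb6+, Bd4, Bb4, Be3, Ba3, Bf2, Bg1, Ba4, Bxf3, Bb3, Be2, Bc2, Kb2, Ka2, Kb1, g8=Q+, g8=R+, g8=B, g8=N.
Count: 23.

23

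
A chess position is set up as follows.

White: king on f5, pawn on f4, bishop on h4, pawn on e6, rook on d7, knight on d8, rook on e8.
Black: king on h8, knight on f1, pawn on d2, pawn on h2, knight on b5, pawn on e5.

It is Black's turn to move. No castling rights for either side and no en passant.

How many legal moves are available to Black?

Black to move; king on h8.
In check: yes, from the white rook on e8.
Legal moves: none.
Count: 0.

0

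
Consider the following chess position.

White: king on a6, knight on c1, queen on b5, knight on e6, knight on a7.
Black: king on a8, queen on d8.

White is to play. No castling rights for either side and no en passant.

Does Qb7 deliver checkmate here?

yes

After Qb7: black king on a8; in check: yes, from the white queen on b7.
King squares — a7: attacked by Ka6; b7: attacked by Ka6; b8: attacked by Qb7.
Black has no legal moves → checkmate.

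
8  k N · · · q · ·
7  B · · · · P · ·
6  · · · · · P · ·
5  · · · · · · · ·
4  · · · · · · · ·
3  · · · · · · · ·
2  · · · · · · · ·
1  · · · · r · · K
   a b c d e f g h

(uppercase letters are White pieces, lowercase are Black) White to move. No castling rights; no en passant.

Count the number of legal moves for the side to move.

3

White to move; king on h1.
In check: yes, from the black rook on e1.
Legal moves: Kh2, Kg2, Bg1.
Count: 3.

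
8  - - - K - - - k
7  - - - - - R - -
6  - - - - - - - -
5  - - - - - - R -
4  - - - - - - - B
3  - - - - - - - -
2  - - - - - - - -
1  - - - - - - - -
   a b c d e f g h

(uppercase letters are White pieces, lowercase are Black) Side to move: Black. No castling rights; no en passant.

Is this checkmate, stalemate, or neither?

stalemate

Black to move; black king on h8.
In check: no.
King squares — g7: attacked by Rg5; h7: attacked by Rf7; g8: attacked by Rg5.
Legal moves for Black: none.
Not in check and no legal moves → stalemate.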